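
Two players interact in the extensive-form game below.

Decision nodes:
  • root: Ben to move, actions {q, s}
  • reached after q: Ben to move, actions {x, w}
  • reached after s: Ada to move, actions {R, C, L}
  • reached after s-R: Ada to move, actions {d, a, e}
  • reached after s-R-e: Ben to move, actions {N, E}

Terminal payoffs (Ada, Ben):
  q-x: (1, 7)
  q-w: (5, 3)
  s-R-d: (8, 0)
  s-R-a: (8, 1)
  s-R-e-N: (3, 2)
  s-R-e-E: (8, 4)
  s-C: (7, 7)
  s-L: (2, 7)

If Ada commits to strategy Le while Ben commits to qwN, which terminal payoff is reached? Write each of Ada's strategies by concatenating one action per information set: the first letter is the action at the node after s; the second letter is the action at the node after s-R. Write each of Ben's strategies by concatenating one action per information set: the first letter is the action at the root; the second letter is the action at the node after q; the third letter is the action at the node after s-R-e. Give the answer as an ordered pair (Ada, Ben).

Trace the play path from the root:
  Ben plays q
  Ben plays w at [q]
→ terminal payoff (5, 3).
(Ada's choice at the node after s is never reached on this path, so it doesn't affect the outcome.)

(5, 3)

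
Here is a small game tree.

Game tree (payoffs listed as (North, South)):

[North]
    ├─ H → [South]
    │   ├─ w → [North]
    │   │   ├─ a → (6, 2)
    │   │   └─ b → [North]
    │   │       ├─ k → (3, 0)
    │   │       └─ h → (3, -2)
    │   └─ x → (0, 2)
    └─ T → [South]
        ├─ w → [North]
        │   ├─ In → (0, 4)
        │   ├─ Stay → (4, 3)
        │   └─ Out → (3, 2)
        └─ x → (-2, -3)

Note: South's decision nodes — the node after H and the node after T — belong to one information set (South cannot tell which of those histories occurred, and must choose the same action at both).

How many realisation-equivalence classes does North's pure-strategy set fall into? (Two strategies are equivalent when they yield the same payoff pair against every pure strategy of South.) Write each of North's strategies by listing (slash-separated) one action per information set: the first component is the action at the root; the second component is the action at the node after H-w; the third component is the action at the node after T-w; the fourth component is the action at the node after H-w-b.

6

North has 24 pure strategies: H/a/In/k, H/a/In/h, H/a/Stay/k, H/a/Stay/h, H/a/Out/k, H/a/Out/h, H/b/In/k, H/b/In/h, H/b/Stay/k, H/b/Stay/h, H/b/Out/k, H/b/Out/h, T/a/In/k, T/a/In/h, T/a/Stay/k, T/a/Stay/h, T/a/Out/k, T/a/Out/h, T/b/In/k, T/b/In/h, T/b/Stay/k, T/b/Stay/h, T/b/Out/k, T/b/Out/h. Columns: w, x.
{H/a/In/k, H/a/In/h, H/a/Stay/k, H/a/Stay/h, H/a/Out/k, H/a/Out/h} → row (6,2) (0,2)
{H/b/In/k, H/b/Stay/k, H/b/Out/k} → row (3,0) (0,2)
{H/b/In/h, H/b/Stay/h, H/b/Out/h} → row (3,-2) (0,2)
{T/a/In/k, T/a/In/h, T/b/In/k, T/b/In/h} → row (0,4) (-2,-3)
{T/a/Stay/k, T/a/Stay/h, T/b/Stay/k, T/b/Stay/h} → row (4,3) (-2,-3)
{T/a/Out/k, T/a/Out/h, T/b/Out/k, T/b/Out/h} → row (3,2) (-2,-3)
That's 6 distinct rows out of 24 strategies.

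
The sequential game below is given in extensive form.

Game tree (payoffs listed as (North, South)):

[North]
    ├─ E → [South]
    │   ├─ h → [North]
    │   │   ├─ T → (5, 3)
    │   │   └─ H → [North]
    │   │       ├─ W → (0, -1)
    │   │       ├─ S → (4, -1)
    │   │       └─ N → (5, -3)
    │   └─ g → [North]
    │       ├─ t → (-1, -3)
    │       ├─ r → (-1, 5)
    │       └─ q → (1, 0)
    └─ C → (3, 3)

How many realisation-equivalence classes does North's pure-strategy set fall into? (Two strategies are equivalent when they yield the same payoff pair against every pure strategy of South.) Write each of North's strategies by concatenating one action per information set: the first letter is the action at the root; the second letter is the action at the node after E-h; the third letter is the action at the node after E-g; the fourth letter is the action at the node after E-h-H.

North has 36 pure strategies: ETtW, ETtS, ETtN, ETrW, ETrS, ETrN, ETqW, ETqS, ETqN, EHtW, EHtS, EHtN, EHrW, EHrS, EHrN, EHqW, EHqS, EHqN, CTtW, CTtS, CTtN, CTrW, CTrS, CTrN, CTqW, CTqS, CTqN, CHtW, CHtS, CHtN, CHrW, CHrS, CHrN, CHqW, CHqS, CHqN. Columns: h, g.
{ETtW, ETtS, ETtN} → row (5,3) (-1,-3)
{ETrW, ETrS, ETrN} → row (5,3) (-1,5)
{ETqW, ETqS, ETqN} → row (5,3) (1,0)
{EHtW} → row (0,-1) (-1,-3)
{EHtS} → row (4,-1) (-1,-3)
{EHtN} → row (5,-3) (-1,-3)
{EHrW} → row (0,-1) (-1,5)
{EHrS} → row (4,-1) (-1,5)
{EHrN} → row (5,-3) (-1,5)
{EHqW} → row (0,-1) (1,0)
{EHqS} → row (4,-1) (1,0)
{EHqN} → row (5,-3) (1,0)
{CTtW, CTtS, CTtN, CTrW, CTrS, CTrN, CTqW, CTqS, CTqN, CHtW, CHtS, CHtN, CHrW, CHrS, CHrN, CHqW, CHqS, CHqN} → row (3,3) (3,3)
That's 13 distinct rows out of 36 strategies.

13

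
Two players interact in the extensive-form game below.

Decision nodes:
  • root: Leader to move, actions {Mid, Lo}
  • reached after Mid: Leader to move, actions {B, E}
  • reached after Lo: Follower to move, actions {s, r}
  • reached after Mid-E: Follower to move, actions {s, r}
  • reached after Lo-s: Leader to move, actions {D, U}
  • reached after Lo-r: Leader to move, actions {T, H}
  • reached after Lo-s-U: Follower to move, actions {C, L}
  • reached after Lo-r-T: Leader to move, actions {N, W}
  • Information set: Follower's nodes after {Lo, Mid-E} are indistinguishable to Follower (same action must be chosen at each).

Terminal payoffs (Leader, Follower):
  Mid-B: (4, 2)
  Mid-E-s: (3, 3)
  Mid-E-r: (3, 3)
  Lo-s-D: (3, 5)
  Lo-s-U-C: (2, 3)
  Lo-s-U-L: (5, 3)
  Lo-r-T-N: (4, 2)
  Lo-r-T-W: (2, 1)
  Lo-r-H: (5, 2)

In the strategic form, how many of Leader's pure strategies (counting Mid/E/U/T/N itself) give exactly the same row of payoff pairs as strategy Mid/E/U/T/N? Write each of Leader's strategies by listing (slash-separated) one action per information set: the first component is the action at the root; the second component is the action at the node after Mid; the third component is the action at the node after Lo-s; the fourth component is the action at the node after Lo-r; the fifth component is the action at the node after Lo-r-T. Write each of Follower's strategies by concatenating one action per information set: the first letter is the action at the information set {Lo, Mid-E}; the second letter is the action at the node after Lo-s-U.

8

Row for Mid/E/U/T/N (columns sC, sL, rC, rL): (3,3) (3,3) (3,3) (3,3).
Under Mid/E/U/T/N, Leader's choice at the node after Lo-s and at the node after Lo-r and at the node after Lo-r-T can never be reached regardless of what Follower does, so varying those choices leaves every outcome unchanged.
Holding the reachable choices fixed and varying the unreachable ones freely already gives 2 × 2 × 2 = 8 equivalent strategies.
No other strategy reproduces this row, so those 8 are the full class: Mid/E/D/T/N, Mid/E/D/T/W, Mid/E/D/H/N, Mid/E/D/H/W, Mid/E/U/T/N, Mid/E/U/T/W, Mid/E/U/H/N, Mid/E/U/H/W.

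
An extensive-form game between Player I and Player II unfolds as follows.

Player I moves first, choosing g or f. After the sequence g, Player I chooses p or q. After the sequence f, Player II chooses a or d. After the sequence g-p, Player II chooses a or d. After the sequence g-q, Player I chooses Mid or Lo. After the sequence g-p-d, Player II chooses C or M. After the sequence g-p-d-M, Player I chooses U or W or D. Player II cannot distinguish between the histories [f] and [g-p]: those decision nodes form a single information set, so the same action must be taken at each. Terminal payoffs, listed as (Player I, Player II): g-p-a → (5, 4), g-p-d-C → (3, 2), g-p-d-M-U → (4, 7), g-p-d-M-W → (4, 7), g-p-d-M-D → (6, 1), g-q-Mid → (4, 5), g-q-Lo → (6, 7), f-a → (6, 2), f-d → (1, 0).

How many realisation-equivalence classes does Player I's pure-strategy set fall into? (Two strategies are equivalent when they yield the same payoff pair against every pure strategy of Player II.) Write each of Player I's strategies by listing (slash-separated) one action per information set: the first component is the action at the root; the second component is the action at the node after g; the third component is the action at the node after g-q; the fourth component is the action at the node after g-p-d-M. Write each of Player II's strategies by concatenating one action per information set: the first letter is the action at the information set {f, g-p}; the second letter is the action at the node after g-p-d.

5

Player I has 24 pure strategies: g/p/Mid/U, g/p/Mid/W, g/p/Mid/D, g/p/Lo/U, g/p/Lo/W, g/p/Lo/D, g/q/Mid/U, g/q/Mid/W, g/q/Mid/D, g/q/Lo/U, g/q/Lo/W, g/q/Lo/D, f/p/Mid/U, f/p/Mid/W, f/p/Mid/D, f/p/Lo/U, f/p/Lo/W, f/p/Lo/D, f/q/Mid/U, f/q/Mid/W, f/q/Mid/D, f/q/Lo/U, f/q/Lo/W, f/q/Lo/D. Columns: aC, aM, dC, dM.
{g/p/Mid/U, g/p/Mid/W, g/p/Lo/U, g/p/Lo/W} → row (5,4) (5,4) (3,2) (4,7)
{g/p/Mid/D, g/p/Lo/D} → row (5,4) (5,4) (3,2) (6,1)
{g/q/Mid/U, g/q/Mid/W, g/q/Mid/D} → row (4,5) (4,5) (4,5) (4,5)
{g/q/Lo/U, g/q/Lo/W, g/q/Lo/D} → row (6,7) (6,7) (6,7) (6,7)
{f/p/Mid/U, f/p/Mid/W, f/p/Mid/D, f/p/Lo/U, f/p/Lo/W, f/p/Lo/D, f/q/Mid/U, f/q/Mid/W, f/q/Mid/D, f/q/Lo/U, f/q/Lo/W, f/q/Lo/D} → row (6,2) (6,2) (1,0) (1,0)
That's 5 distinct rows out of 24 strategies.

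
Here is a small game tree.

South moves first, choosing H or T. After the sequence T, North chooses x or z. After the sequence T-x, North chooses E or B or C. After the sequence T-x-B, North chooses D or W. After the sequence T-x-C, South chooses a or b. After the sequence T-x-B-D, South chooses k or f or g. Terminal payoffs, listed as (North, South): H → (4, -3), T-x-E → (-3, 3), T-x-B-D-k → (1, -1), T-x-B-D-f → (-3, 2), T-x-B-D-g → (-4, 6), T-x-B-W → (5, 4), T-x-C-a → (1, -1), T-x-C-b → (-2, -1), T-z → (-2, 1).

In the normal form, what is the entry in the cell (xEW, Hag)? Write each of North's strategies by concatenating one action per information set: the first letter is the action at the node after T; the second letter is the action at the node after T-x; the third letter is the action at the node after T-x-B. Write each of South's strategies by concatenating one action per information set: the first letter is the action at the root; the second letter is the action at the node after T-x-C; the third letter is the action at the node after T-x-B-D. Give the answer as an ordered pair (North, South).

Trace the play path from the root:
  South plays H
→ terminal payoff (4, -3).
(North's choice at the node after T is never reached on this path, so it doesn't affect the outcome.)

(4, -3)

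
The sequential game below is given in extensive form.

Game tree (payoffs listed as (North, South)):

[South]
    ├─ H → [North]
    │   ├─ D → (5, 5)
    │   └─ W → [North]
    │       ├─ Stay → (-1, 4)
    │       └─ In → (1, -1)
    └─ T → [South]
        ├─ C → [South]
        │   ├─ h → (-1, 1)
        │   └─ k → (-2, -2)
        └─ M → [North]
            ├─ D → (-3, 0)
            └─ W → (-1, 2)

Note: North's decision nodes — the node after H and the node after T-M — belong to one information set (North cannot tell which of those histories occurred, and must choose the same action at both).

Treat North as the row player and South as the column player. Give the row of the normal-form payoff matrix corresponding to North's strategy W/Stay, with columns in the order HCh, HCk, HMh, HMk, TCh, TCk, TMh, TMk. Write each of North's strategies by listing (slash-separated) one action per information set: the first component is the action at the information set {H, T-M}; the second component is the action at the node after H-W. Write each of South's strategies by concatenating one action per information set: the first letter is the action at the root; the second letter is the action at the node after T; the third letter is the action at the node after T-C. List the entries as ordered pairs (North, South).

(-1,4) (-1,4) (-1,4) (-1,4) (-1,1) (-2,-2) (-1,2) (-1,2)

vs HCh: South plays H → North plays W at [H] → North plays Stay at [H-W] → (-1, 4)
vs HCk: South plays H → North plays W at [H] → North plays Stay at [H-W] → (-1, 4)
vs HMh: South plays H → North plays W at [H] → North plays Stay at [H-W] → (-1, 4)
vs HMk: South plays H → North plays W at [H] → North plays Stay at [H-W] → (-1, 4)
vs TCh: South plays T → South plays C at [T] → South plays h at [T-C] → (-1, 1)
vs TCk: South plays T → South plays C at [T] → South plays k at [T-C] → (-2, -2)
vs TMh: South plays T → South plays M at [T] → North plays W at [T-M] → (-1, 2)
vs TMk: South plays T → South plays M at [T] → North plays W at [T-M] → (-1, 2)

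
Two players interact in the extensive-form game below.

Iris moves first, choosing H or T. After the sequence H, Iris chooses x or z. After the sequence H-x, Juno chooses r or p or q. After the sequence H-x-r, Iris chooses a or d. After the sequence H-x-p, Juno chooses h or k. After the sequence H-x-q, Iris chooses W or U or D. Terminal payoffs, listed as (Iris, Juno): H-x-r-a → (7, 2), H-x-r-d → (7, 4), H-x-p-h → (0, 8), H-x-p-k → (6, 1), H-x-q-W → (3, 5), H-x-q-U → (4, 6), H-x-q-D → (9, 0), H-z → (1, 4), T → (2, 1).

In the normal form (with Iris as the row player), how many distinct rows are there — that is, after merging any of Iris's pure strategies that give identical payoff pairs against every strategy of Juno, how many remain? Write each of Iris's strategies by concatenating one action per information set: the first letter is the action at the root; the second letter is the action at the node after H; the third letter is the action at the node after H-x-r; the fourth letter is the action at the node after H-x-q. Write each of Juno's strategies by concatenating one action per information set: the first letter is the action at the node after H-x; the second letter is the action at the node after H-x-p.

Iris has 24 pure strategies: HxaW, HxaU, HxaD, HxdW, HxdU, HxdD, HzaW, HzaU, HzaD, HzdW, HzdU, HzdD, TxaW, TxaU, TxaD, TxdW, TxdU, TxdD, TzaW, TzaU, TzaD, TzdW, TzdU, TzdD. Columns: rh, rk, ph, pk, qh, qk.
{HxaW} → row (7,2) (7,2) (0,8) (6,1) (3,5) (3,5)
{HxaU} → row (7,2) (7,2) (0,8) (6,1) (4,6) (4,6)
{HxaD} → row (7,2) (7,2) (0,8) (6,1) (9,0) (9,0)
{HxdW} → row (7,4) (7,4) (0,8) (6,1) (3,5) (3,5)
{HxdU} → row (7,4) (7,4) (0,8) (6,1) (4,6) (4,6)
{HxdD} → row (7,4) (7,4) (0,8) (6,1) (9,0) (9,0)
{HzaW, HzaU, HzaD, HzdW, HzdU, HzdD} → row (1,4) (1,4) (1,4) (1,4) (1,4) (1,4)
{TxaW, TxaU, TxaD, TxdW, TxdU, TxdD, TzaW, TzaU, TzaD, TzdW, TzdU, TzdD} → row (2,1) (2,1) (2,1) (2,1) (2,1) (2,1)
That's 8 distinct rows out of 24 strategies.

8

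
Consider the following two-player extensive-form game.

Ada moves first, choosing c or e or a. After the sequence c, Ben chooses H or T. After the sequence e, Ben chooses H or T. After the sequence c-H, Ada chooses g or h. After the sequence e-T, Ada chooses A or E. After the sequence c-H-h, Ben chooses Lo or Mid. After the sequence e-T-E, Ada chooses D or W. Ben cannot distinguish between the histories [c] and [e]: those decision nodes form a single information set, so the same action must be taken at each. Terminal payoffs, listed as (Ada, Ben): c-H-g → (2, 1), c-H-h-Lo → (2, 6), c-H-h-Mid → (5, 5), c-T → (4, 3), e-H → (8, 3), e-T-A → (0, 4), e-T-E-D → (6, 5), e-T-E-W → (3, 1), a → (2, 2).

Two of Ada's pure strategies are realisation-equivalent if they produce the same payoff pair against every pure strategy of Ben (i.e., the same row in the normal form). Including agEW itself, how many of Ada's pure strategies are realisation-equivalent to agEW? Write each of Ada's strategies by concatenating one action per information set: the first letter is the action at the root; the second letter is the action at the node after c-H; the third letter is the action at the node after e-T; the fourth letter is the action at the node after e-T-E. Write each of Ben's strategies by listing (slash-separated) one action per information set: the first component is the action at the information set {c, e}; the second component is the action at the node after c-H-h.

8

Row for agEW (columns H/Lo, H/Mid, T/Lo, T/Mid): (2,2) (2,2) (2,2) (2,2).
Under agEW, Ada's choice at the node after c-H and at the node after e-T and at the node after e-T-E can never be reached regardless of what Ben does, so varying those choices leaves every outcome unchanged.
Holding the reachable choices fixed and varying the unreachable ones freely already gives 2 × 2 × 2 = 8 equivalent strategies.
No other strategy reproduces this row, so those 8 are the full class: agAD, agAW, agED, agEW, ahAD, ahAW, ahED, ahEW.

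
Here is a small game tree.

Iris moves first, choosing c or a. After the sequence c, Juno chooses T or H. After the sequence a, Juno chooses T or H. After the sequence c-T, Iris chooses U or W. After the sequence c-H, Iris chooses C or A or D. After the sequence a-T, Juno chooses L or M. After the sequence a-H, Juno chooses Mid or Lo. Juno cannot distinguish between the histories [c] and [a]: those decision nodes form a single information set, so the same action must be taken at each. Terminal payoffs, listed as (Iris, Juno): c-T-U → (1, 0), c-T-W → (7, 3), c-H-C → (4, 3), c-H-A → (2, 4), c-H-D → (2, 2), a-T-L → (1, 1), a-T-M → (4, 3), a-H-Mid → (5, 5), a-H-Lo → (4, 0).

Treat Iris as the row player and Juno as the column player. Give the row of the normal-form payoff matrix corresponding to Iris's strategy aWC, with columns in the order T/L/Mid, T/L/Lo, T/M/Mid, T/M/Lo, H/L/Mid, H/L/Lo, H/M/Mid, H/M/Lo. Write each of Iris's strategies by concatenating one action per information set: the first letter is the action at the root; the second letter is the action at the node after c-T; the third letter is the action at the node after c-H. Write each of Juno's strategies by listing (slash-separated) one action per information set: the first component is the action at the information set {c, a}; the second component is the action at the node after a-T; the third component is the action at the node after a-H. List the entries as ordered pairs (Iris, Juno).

vs T/L/Mid: Iris plays a → Juno plays T at [a] → Juno plays L at [a-T] → (1, 1)
vs T/L/Lo: Iris plays a → Juno plays T at [a] → Juno plays L at [a-T] → (1, 1)
vs T/M/Mid: Iris plays a → Juno plays T at [a] → Juno plays M at [a-T] → (4, 3)
vs T/M/Lo: Iris plays a → Juno plays T at [a] → Juno plays M at [a-T] → (4, 3)
vs H/L/Mid: Iris plays a → Juno plays H at [a] → Juno plays Mid at [a-H] → (5, 5)
vs H/L/Lo: Iris plays a → Juno plays H at [a] → Juno plays Lo at [a-H] → (4, 0)
vs H/M/Mid: Iris plays a → Juno plays H at [a] → Juno plays Mid at [a-H] → (5, 5)
vs H/M/Lo: Iris plays a → Juno plays H at [a] → Juno plays Lo at [a-H] → (4, 0)

(1,1) (1,1) (4,3) (4,3) (5,5) (4,0) (5,5) (4,0)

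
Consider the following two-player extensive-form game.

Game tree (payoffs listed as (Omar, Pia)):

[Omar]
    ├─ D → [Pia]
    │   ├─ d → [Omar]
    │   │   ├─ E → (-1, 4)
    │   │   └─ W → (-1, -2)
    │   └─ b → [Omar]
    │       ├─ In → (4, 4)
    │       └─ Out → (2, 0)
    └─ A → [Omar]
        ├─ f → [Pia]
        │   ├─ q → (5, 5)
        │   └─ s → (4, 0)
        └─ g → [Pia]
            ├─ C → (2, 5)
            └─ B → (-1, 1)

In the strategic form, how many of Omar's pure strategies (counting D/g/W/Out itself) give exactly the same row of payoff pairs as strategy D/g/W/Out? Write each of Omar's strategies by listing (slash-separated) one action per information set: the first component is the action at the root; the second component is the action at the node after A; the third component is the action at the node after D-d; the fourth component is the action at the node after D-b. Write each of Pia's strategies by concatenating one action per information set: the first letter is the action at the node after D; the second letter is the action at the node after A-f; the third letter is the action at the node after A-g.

Row for D/g/W/Out (columns dqC, dqB, dsC, dsB, bqC, bqB, bsC, bsB): (-1,-2) (-1,-2) (-1,-2) (-1,-2) (2,0) (2,0) (2,0) (2,0).
Under D/g/W/Out, Omar's choice at the node after A can never be reached regardless of what Pia does, so varying those choices leaves every outcome unchanged.
Holding the reachable choices fixed and varying the unreachable one freely already gives 2 equivalent strategies.
No other strategy reproduces this row, so those 2 are the full class: D/f/W/Out, D/g/W/Out.

2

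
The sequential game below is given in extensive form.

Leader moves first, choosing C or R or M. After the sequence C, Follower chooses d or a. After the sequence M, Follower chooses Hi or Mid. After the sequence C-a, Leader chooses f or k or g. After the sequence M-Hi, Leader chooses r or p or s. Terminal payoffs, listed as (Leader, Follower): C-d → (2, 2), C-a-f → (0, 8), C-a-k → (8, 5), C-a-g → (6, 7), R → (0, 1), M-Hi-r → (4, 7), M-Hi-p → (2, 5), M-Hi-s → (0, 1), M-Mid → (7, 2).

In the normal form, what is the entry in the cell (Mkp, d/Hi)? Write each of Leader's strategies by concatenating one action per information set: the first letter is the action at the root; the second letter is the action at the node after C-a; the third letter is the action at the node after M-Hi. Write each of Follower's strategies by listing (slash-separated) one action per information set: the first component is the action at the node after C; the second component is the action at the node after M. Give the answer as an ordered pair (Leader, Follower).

Trace the play path from the root:
  Leader plays M
  Follower plays Hi at [M]
  Leader plays p at [M-Hi]
→ terminal payoff (2, 5).
(Leader's choice at the node after C-a is never reached on this path, so it doesn't affect the outcome.)

(2, 5)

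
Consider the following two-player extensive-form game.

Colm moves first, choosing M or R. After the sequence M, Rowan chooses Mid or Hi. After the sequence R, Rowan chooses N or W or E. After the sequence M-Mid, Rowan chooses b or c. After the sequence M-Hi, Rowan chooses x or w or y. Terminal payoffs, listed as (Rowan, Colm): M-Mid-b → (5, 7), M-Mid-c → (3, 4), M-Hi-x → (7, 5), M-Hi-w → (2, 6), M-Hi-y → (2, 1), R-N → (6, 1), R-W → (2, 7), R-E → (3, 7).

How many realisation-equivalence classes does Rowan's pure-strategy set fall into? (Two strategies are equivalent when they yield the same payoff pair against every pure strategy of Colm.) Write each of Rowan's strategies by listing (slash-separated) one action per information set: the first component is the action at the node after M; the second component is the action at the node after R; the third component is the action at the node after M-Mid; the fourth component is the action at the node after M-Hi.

15

Rowan has 36 pure strategies: Mid/N/b/x, Mid/N/b/w, Mid/N/b/y, Mid/N/c/x, Mid/N/c/w, Mid/N/c/y, Mid/W/b/x, Mid/W/b/w, Mid/W/b/y, Mid/W/c/x, Mid/W/c/w, Mid/W/c/y, Mid/E/b/x, Mid/E/b/w, Mid/E/b/y, Mid/E/c/x, Mid/E/c/w, Mid/E/c/y, Hi/N/b/x, Hi/N/b/w, Hi/N/b/y, Hi/N/c/x, Hi/N/c/w, Hi/N/c/y, Hi/W/b/x, Hi/W/b/w, Hi/W/b/y, Hi/W/c/x, Hi/W/c/w, Hi/W/c/y, Hi/E/b/x, Hi/E/b/w, Hi/E/b/y, Hi/E/c/x, Hi/E/c/w, Hi/E/c/y. Columns: M, R.
{Mid/N/b/x, Mid/N/b/w, Mid/N/b/y} → row (5,7) (6,1)
{Mid/N/c/x, Mid/N/c/w, Mid/N/c/y} → row (3,4) (6,1)
{Mid/W/b/x, Mid/W/b/w, Mid/W/b/y} → row (5,7) (2,7)
{Mid/W/c/x, Mid/W/c/w, Mid/W/c/y} → row (3,4) (2,7)
{Mid/E/b/x, Mid/E/b/w, Mid/E/b/y} → row (5,7) (3,7)
{Mid/E/c/x, Mid/E/c/w, Mid/E/c/y} → row (3,4) (3,7)
{Hi/N/b/x, Hi/N/c/x} → row (7,5) (6,1)
{Hi/N/b/w, Hi/N/c/w} → row (2,6) (6,1)
{Hi/N/b/y, Hi/N/c/y} → row (2,1) (6,1)
{Hi/W/b/x, Hi/W/c/x} → row (7,5) (2,7)
{Hi/W/b/w, Hi/W/c/w} → row (2,6) (2,7)
{Hi/W/b/y, Hi/W/c/y} → row (2,1) (2,7)
{Hi/E/b/x, Hi/E/c/x} → row (7,5) (3,7)
{Hi/E/b/w, Hi/E/c/w} → row (2,6) (3,7)
{Hi/E/b/y, Hi/E/c/y} → row (2,1) (3,7)
That's 15 distinct rows out of 36 strategies.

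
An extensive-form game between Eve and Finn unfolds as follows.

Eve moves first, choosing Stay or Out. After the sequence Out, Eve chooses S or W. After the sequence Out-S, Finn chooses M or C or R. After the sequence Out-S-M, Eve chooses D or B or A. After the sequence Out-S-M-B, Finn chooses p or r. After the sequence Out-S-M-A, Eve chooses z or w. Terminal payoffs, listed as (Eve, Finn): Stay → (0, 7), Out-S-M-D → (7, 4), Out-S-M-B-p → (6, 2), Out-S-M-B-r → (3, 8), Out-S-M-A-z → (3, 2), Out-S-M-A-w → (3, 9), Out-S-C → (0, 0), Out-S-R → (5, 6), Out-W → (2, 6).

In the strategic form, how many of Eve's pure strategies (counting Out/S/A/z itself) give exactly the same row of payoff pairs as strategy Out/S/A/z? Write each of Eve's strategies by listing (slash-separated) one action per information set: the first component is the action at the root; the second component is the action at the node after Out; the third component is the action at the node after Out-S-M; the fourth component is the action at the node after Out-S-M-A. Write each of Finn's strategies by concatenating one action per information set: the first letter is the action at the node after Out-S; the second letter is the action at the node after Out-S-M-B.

1

Row for Out/S/A/z (columns Mp, Mr, Cp, Cr, Rp, Rr): (3,2) (3,2) (0,0) (0,0) (5,6) (5,6).
Every one of Eve's information sets is on the play path for some reply by Finn when Eve follows Out/S/A/z.
Changing the action at any of them therefore changes at least one column, so only Out/S/A/z itself gives this row.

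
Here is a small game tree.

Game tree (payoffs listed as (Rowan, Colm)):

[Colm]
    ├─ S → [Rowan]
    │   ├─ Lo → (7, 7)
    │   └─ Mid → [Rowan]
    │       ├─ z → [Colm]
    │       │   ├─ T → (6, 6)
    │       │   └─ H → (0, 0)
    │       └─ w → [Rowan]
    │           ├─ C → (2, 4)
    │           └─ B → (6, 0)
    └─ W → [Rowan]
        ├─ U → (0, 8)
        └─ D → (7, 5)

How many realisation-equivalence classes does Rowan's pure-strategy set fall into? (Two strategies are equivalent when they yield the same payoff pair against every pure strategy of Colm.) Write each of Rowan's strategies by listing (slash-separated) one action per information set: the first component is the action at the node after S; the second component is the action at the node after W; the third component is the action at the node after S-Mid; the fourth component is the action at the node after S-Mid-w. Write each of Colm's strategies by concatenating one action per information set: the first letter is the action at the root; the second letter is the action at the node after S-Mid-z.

8

Rowan has 16 pure strategies: Lo/U/z/C, Lo/U/z/B, Lo/U/w/C, Lo/U/w/B, Lo/D/z/C, Lo/D/z/B, Lo/D/w/C, Lo/D/w/B, Mid/U/z/C, Mid/U/z/B, Mid/U/w/C, Mid/U/w/B, Mid/D/z/C, Mid/D/z/B, Mid/D/w/C, Mid/D/w/B. Columns: ST, SH, WT, WH.
{Lo/U/z/C, Lo/U/z/B, Lo/U/w/C, Lo/U/w/B} → row (7,7) (7,7) (0,8) (0,8)
{Lo/D/z/C, Lo/D/z/B, Lo/D/w/C, Lo/D/w/B} → row (7,7) (7,7) (7,5) (7,5)
{Mid/U/z/C, Mid/U/z/B} → row (6,6) (0,0) (0,8) (0,8)
{Mid/U/w/C} → row (2,4) (2,4) (0,8) (0,8)
{Mid/U/w/B} → row (6,0) (6,0) (0,8) (0,8)
{Mid/D/z/C, Mid/D/z/B} → row (6,6) (0,0) (7,5) (7,5)
{Mid/D/w/C} → row (2,4) (2,4) (7,5) (7,5)
{Mid/D/w/B} → row (6,0) (6,0) (7,5) (7,5)
That's 8 distinct rows out of 16 strategies.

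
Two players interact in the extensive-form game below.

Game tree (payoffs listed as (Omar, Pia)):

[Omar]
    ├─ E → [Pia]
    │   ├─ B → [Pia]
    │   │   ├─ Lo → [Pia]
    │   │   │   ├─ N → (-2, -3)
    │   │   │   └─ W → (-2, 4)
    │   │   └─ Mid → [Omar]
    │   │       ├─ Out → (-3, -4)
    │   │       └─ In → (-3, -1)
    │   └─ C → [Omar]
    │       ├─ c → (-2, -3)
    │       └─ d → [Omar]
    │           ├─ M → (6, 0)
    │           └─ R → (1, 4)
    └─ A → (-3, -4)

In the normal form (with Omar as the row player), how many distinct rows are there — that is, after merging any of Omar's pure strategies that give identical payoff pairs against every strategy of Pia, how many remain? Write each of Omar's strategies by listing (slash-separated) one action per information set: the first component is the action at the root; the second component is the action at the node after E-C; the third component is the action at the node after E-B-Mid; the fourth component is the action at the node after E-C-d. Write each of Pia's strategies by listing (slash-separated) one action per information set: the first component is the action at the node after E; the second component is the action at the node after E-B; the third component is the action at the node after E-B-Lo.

7

Omar has 16 pure strategies: E/c/Out/M, E/c/Out/R, E/c/In/M, E/c/In/R, E/d/Out/M, E/d/Out/R, E/d/In/M, E/d/In/R, A/c/Out/M, A/c/Out/R, A/c/In/M, A/c/In/R, A/d/Out/M, A/d/Out/R, A/d/In/M, A/d/In/R. Columns: B/Lo/N, B/Lo/W, B/Mid/N, B/Mid/W, C/Lo/N, C/Lo/W, C/Mid/N, C/Mid/W.
{E/c/Out/M, E/c/Out/R} → row (-2,-3) (-2,4) (-3,-4) (-3,-4) (-2,-3) (-2,-3) (-2,-3) (-2,-3)
{E/c/In/M, E/c/In/R} → row (-2,-3) (-2,4) (-3,-1) (-3,-1) (-2,-3) (-2,-3) (-2,-3) (-2,-3)
{E/d/Out/M} → row (-2,-3) (-2,4) (-3,-4) (-3,-4) (6,0) (6,0) (6,0) (6,0)
{E/d/Out/R} → row (-2,-3) (-2,4) (-3,-4) (-3,-4) (1,4) (1,4) (1,4) (1,4)
{E/d/In/M} → row (-2,-3) (-2,4) (-3,-1) (-3,-1) (6,0) (6,0) (6,0) (6,0)
{E/d/In/R} → row (-2,-3) (-2,4) (-3,-1) (-3,-1) (1,4) (1,4) (1,4) (1,4)
{A/c/Out/M, A/c/Out/R, A/c/In/M, A/c/In/R, A/d/Out/M, A/d/Out/R, A/d/In/M, A/d/In/R} → row (-3,-4) (-3,-4) (-3,-4) (-3,-4) (-3,-4) (-3,-4) (-3,-4) (-3,-4)
That's 7 distinct rows out of 16 strategies.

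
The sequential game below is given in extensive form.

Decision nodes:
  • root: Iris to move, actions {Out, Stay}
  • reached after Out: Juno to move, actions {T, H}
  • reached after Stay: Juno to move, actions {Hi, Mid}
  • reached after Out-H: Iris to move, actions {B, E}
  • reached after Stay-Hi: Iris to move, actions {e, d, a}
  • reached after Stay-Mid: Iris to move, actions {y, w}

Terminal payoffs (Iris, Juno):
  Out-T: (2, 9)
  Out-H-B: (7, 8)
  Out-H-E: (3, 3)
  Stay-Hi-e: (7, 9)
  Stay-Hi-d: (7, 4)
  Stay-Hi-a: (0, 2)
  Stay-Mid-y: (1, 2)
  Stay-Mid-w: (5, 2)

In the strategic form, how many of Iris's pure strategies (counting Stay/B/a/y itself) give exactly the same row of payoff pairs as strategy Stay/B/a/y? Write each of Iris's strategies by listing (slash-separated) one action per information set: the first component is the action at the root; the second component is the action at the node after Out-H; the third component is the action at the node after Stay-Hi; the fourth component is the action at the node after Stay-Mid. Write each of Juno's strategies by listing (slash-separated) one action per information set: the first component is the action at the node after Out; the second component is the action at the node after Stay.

2

Row for Stay/B/a/y (columns T/Hi, T/Mid, H/Hi, H/Mid): (0,2) (1,2) (0,2) (1,2).
Under Stay/B/a/y, Iris's choice at the node after Out-H can never be reached regardless of what Juno does, so varying those choices leaves every outcome unchanged.
Holding the reachable choices fixed and varying the unreachable one freely already gives 2 equivalent strategies.
No other strategy reproduces this row, so those 2 are the full class: Stay/B/a/y, Stay/E/a/y.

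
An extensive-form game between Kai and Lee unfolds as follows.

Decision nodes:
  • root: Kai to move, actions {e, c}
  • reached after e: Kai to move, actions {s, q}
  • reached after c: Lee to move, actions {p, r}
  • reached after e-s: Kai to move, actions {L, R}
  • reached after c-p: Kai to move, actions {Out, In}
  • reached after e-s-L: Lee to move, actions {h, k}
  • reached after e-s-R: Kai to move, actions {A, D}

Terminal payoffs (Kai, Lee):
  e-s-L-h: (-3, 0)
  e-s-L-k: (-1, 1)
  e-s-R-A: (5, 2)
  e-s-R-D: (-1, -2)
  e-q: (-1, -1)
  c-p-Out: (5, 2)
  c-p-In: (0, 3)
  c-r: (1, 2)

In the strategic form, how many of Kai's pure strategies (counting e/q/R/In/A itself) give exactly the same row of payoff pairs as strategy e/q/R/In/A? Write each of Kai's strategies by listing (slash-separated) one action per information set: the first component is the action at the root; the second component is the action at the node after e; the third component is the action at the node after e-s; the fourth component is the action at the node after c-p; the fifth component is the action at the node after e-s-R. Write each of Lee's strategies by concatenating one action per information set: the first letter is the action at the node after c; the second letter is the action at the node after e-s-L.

Row for e/q/R/In/A (columns ph, pk, rh, rk): (-1,-1) (-1,-1) (-1,-1) (-1,-1).
Under e/q/R/In/A, Kai's choice at the node after e-s and at the node after c-p and at the node after e-s-R can never be reached regardless of what Lee does, so varying those choices leaves every outcome unchanged.
Holding the reachable choices fixed and varying the unreachable ones freely already gives 2 × 2 × 2 = 8 equivalent strategies.
No other strategy reproduces this row, so those 8 are the full class: e/q/L/Out/A, e/q/L/Out/D, e/q/L/In/A, e/q/L/In/D, e/q/R/Out/A, e/q/R/Out/D, e/q/R/In/A, e/q/R/In/D.

8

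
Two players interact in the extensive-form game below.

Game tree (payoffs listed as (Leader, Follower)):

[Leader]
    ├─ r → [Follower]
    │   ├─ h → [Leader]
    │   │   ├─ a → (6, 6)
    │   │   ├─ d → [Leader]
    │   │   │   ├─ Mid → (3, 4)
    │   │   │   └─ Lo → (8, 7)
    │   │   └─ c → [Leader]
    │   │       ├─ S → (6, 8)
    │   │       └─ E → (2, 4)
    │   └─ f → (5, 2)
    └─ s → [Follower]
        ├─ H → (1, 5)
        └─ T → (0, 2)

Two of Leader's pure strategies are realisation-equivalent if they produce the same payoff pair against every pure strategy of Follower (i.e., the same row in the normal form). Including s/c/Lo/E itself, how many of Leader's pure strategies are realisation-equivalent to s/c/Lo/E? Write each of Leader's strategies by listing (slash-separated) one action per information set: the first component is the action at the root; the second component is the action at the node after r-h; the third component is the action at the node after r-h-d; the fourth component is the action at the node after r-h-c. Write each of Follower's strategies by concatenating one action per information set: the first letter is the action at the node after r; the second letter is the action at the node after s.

12

Row for s/c/Lo/E (columns hH, hT, fH, fT): (1,5) (0,2) (1,5) (0,2).
Under s/c/Lo/E, Leader's choice at the node after r-h and at the node after r-h-d and at the node after r-h-c can never be reached regardless of what Follower does, so varying those choices leaves every outcome unchanged.
Holding the reachable choices fixed and varying the unreachable ones freely already gives 3 × 2 × 2 = 12 equivalent strategies.
No other strategy reproduces this row, so those 12 are the full class: s/a/Mid/S, s/a/Mid/E, s/a/Lo/S, s/a/Lo/E, s/d/Mid/S, s/d/Mid/E, s/d/Lo/S, s/d/Lo/E, s/c/Mid/S, s/c/Mid/E, s/c/Lo/S, s/c/Lo/E.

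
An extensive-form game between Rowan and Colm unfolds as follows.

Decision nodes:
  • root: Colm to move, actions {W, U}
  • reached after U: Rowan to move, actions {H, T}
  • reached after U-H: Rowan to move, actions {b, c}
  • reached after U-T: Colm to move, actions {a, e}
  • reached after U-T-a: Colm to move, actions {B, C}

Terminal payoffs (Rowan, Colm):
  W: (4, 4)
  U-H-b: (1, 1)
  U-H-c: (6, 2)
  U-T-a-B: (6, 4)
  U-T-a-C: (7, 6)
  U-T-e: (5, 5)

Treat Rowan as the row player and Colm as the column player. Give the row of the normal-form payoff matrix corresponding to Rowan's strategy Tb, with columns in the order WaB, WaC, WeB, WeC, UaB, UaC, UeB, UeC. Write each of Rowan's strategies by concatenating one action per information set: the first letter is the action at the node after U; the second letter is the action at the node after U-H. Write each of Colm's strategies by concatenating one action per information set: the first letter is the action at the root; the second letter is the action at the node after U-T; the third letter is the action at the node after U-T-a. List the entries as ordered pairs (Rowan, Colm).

vs WaB: Colm plays W → (4, 4)
vs WaC: Colm plays W → (4, 4)
vs WeB: Colm plays W → (4, 4)
vs WeC: Colm plays W → (4, 4)
vs UaB: Colm plays U → Rowan plays T at [U] → Colm plays a at [U-T] → Colm plays B at [U-T-a] → (6, 4)
vs UaC: Colm plays U → Rowan plays T at [U] → Colm plays a at [U-T] → Colm plays C at [U-T-a] → (7, 6)
vs UeB: Colm plays U → Rowan plays T at [U] → Colm plays e at [U-T] → (5, 5)
vs UeC: Colm plays U → Rowan plays T at [U] → Colm plays e at [U-T] → (5, 5)

(4,4) (4,4) (4,4) (4,4) (6,4) (7,6) (5,5) (5,5)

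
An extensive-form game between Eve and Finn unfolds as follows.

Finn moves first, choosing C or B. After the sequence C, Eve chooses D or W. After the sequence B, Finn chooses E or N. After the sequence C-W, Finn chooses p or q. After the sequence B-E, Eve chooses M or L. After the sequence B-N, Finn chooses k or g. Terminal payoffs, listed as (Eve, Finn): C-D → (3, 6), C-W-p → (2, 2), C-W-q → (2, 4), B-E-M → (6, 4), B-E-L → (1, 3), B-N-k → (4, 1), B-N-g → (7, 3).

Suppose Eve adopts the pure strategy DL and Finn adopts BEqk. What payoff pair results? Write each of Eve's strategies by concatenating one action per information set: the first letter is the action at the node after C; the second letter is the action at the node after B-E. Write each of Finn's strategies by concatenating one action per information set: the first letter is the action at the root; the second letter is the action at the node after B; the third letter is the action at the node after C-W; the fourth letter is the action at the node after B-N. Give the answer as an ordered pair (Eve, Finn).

(1, 3)

Trace the play path from the root:
  Finn plays B
  Finn plays E at [B]
  Eve plays L at [B-E]
→ terminal payoff (1, 3).
(Eve's choice at the node after C is never reached on this path, so it doesn't affect the outcome.)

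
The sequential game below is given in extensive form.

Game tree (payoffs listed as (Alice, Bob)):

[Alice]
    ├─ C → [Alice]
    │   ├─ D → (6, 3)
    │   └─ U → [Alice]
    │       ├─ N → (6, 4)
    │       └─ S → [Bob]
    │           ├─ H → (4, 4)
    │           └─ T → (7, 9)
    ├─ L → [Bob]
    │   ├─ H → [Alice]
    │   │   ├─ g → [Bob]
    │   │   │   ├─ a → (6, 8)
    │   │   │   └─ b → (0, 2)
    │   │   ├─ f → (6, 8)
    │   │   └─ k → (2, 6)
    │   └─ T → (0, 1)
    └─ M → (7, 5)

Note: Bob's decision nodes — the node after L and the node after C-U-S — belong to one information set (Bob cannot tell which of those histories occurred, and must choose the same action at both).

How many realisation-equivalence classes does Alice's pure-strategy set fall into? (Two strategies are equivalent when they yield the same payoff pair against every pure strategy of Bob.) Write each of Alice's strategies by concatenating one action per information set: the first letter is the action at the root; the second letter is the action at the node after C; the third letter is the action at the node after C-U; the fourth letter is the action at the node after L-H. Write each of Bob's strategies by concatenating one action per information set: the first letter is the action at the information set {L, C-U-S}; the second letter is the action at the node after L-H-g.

Alice has 36 pure strategies: CDNg, CDNf, CDNk, CDSg, CDSf, CDSk, CUNg, CUNf, CUNk, CUSg, CUSf, CUSk, LDNg, LDNf, LDNk, LDSg, LDSf, LDSk, LUNg, LUNf, LUNk, LUSg, LUSf, LUSk, MDNg, MDNf, MDNk, MDSg, MDSf, MDSk, MUNg, MUNf, MUNk, MUSg, MUSf, MUSk. Columns: Ha, Hb, Ta, Tb.
{CDNg, CDNf, CDNk, CDSg, CDSf, CDSk} → row (6,3) (6,3) (6,3) (6,3)
{CUNg, CUNf, CUNk} → row (6,4) (6,4) (6,4) (6,4)
{CUSg, CUSf, CUSk} → row (4,4) (4,4) (7,9) (7,9)
{LDNg, LDSg, LUNg, LUSg} → row (6,8) (0,2) (0,1) (0,1)
{LDNf, LDSf, LUNf, LUSf} → row (6,8) (6,8) (0,1) (0,1)
{LDNk, LDSk, LUNk, LUSk} → row (2,6) (2,6) (0,1) (0,1)
{MDNg, MDNf, MDNk, MDSg, MDSf, MDSk, MUNg, MUNf, MUNk, MUSg, MUSf, MUSk} → row (7,5) (7,5) (7,5) (7,5)
That's 7 distinct rows out of 36 strategies.

7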